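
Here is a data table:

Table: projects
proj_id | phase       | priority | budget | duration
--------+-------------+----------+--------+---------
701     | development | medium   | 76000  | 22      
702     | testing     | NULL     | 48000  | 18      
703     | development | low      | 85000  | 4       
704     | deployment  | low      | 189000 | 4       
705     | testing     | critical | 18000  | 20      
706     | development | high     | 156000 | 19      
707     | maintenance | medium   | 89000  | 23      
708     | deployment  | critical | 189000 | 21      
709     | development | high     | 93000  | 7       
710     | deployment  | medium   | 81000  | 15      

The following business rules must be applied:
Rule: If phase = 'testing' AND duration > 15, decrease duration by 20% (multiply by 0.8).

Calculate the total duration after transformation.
145.4

Step 1: Find records where phase = 'testing' AND duration > 15
Step 2: 2 records match, summing to 38
Step 3: After multiplier: 38 × 0.8 = 30.4
Step 4: Unaffected records sum: 115
Step 5: Final sum = 30.4 + 115 = 145.4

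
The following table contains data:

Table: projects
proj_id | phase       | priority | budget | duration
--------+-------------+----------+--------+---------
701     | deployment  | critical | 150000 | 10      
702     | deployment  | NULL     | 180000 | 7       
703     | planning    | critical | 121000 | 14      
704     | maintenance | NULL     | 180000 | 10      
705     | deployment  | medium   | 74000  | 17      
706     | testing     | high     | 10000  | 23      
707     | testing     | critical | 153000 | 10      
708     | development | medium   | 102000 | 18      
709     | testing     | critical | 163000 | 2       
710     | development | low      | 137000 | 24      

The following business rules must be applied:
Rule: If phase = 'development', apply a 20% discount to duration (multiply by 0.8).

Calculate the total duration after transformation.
126.6

Step 1: Records with phase = 'development' have total duration = 42
Step 2: Apply multiplier: 42 × 0.8 = 33.6
Step 3: Other records total: 93
Step 4: Final sum = 33.6 + 93 = 126.6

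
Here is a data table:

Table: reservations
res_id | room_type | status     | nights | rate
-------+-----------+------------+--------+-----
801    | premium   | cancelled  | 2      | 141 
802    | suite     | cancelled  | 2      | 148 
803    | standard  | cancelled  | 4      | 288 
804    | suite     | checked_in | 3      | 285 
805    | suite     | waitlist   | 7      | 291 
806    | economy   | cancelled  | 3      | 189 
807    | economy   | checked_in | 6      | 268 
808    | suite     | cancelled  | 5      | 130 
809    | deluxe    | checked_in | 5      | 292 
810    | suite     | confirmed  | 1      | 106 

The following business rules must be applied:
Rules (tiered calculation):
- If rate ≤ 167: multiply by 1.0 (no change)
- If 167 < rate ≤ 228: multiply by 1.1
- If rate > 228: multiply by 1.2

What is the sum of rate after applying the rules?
2441.7

Step 1: Tier 1 (rate ≤ 167): 4 records, sum = 525 × 1.0 = 525.0
Step 2: Tier 2 (167 < rate ≤ 228): 1 records, sum = 189 × 1.1 = 207.9
Step 3: Tier 3 (rate > 228): 5 records, sum = 1424 × 1.2 = 1708.8
Step 4: Final sum = 525.0 + 207.9 + 1708.8 = 2441.7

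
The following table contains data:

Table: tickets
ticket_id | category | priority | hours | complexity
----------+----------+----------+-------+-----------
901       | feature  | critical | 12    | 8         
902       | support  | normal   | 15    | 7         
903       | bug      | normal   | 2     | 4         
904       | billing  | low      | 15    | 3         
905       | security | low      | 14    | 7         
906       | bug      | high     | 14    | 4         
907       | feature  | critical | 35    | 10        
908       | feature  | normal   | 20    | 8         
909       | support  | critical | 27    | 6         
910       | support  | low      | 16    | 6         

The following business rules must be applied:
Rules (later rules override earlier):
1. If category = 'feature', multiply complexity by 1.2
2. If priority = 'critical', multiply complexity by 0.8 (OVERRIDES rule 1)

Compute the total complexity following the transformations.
59.8

Step 1: Rule 2 takes priority for records with priority = 'critical'
  - 3 records: 24 × 0.8 = 19.2
Step 2: Rule 1 applies to remaining records with category = 'feature'
  - 1 records: 8 × 1.2 = 9.6
Step 3: Other records unchanged: 31
Step 4: Final sum = 19.2 + 9.6 + 31 = 59.8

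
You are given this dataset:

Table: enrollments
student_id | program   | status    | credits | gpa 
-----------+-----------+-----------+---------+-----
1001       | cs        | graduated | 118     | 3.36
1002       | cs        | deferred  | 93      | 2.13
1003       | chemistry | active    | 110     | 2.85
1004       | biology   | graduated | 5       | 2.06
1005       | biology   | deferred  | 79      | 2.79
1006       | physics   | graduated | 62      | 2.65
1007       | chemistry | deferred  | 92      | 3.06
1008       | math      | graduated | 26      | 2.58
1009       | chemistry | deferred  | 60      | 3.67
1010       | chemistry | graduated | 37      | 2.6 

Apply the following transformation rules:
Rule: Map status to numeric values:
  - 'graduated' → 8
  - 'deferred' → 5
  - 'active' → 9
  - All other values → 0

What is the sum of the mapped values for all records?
69

Step 1: Apply mapping to each record
Step 2: Count by status:
  'graduated': 5 records × 8 = 40
  'deferred': 4 records × 5 = 20
  'active': 1 records × 9 = 9
Step 3: Sum all mapped values = 69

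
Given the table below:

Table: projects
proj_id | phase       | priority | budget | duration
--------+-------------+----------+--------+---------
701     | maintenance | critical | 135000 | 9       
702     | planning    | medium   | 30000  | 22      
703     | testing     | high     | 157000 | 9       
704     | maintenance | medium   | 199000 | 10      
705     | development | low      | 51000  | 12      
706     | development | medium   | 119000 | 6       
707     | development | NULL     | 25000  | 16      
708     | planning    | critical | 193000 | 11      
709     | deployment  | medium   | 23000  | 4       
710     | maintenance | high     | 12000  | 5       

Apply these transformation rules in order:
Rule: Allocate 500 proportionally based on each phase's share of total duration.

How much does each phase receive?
deployment: 19.23, development: 163.46, maintenance: 115.38, planning: 158.65, testing: 43.27

Step 1: Calculate total duration = 104
Step 2: Calculate each phase's proportion:
  deployment: 4/104 = 3.85% → 19.23
  development: 34/104 = 32.69% → 163.46
  maintenance: 24/104 = 23.08% → 115.38
  planning: 33/104 = 31.73% → 158.65
  testing: 9/104 = 8.65% → 43.27
Step 3: Verify: sum of allocations ≈ 500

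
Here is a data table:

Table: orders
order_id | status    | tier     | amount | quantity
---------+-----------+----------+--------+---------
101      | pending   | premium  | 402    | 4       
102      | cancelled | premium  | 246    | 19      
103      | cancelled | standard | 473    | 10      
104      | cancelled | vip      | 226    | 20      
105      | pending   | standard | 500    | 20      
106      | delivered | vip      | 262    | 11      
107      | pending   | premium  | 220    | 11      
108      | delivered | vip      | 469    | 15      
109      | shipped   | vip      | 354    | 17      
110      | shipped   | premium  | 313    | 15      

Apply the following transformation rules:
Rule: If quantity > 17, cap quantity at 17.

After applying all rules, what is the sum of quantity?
134

Step 1: 3 records have quantity > 17
Step 2: These records originally summed to 59
Step 3: After capping: 3 × 17 = 51
Step 4: Unaffected records sum: 83
Step 5: Final sum = 51 + 83 = 134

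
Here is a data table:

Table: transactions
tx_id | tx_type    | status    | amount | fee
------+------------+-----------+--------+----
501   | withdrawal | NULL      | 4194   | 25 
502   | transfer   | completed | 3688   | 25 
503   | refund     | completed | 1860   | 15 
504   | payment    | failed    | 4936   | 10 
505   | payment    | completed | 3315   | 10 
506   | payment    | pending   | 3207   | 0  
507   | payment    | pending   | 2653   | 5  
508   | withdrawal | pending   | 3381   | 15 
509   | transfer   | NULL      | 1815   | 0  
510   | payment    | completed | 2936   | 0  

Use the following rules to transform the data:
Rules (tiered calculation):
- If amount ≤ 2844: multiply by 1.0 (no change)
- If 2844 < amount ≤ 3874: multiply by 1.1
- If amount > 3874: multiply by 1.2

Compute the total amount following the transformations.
35463.7

Step 1: Tier 1 (amount ≤ 2844): 3 records, sum = 6328 × 1.0 = 6328.0
Step 2: Tier 2 (2844 < amount ≤ 3874): 5 records, sum = 16527 × 1.1 = 18179.7
Step 3: Tier 3 (amount > 3874): 2 records, sum = 9130 × 1.2 = 10956.0
Step 4: Final sum = 6328.0 + 18179.7 + 10956.0 = 35463.7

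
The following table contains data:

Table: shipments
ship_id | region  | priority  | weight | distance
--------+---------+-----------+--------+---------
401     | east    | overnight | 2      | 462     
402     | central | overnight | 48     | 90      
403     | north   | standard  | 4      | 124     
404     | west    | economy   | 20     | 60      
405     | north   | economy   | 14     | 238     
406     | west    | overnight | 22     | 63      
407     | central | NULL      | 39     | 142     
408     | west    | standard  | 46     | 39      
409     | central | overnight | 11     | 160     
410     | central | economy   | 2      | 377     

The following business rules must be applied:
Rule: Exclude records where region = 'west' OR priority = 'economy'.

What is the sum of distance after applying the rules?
978

Step 1: Find records where region = 'west' OR priority = 'economy'
Step 2: 5 records match, summing to 777
Step 3: Original sum: 1755
Step 4: Remaining sum = 1755 - 777 = 978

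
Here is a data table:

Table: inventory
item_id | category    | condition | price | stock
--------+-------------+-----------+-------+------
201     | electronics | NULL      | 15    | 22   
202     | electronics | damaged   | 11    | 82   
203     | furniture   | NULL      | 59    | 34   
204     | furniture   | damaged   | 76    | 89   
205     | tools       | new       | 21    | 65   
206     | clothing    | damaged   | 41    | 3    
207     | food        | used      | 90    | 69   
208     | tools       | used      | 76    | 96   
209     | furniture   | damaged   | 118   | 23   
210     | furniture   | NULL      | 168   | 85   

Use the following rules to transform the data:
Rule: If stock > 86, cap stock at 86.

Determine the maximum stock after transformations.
86

Step 1: Original maximum stock = 96
Step 2: Apply cap at 86
Step 3: 2 records had stock > 86 and were capped
Step 4: Maximum after transformation = 86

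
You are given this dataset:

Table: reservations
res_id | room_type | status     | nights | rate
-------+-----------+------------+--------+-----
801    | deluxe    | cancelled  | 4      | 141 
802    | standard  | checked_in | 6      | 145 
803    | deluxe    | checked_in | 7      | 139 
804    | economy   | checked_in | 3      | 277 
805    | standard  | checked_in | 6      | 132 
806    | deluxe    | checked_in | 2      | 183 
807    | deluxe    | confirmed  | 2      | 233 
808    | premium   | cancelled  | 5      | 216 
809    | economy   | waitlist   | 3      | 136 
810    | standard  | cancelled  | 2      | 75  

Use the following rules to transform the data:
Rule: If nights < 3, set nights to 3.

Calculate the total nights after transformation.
43

Step 1: 3 records have nights < 3
Step 2: These records originally summed to 6
Step 3: After setting to minimum: 3 × 3 = 9
Step 4: Unaffected records sum: 34
Step 5: Final sum = 9 + 34 = 43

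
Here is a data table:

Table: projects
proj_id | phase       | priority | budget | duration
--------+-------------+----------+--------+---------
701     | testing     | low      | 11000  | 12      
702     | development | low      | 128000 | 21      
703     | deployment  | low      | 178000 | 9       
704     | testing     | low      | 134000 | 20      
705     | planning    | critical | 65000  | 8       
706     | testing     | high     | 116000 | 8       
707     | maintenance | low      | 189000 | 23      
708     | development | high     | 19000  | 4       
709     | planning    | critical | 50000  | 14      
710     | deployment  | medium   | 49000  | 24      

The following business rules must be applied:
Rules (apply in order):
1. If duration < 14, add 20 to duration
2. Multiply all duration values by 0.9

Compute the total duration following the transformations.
218.7

Step 1: Apply Rule 1 - Add 20 to records with duration < 14
  - 5 records affected: 41 + (5 × 20) = 141
  - Unaffected records: 102
  - Sum after Rule 1: 243
Step 2: Apply Rule 2 - Multiply all by 0.9
  - 243 × 0.9 = 218.7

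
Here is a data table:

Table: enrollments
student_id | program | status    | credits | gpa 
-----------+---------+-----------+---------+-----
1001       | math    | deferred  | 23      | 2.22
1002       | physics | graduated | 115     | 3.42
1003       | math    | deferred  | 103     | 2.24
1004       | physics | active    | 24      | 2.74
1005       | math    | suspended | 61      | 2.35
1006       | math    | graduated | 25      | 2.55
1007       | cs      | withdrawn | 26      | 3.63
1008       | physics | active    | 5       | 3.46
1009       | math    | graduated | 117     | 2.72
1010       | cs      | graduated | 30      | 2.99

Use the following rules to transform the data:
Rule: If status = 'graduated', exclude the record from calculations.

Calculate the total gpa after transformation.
16.64

Step 1: Identify records where status = 'graduated'
Step 2: The excluded records sum to 11.68
Step 3: Original total gpa = 28.32
Step 4: Remaining total = 28.32 - 11.68 = 16.64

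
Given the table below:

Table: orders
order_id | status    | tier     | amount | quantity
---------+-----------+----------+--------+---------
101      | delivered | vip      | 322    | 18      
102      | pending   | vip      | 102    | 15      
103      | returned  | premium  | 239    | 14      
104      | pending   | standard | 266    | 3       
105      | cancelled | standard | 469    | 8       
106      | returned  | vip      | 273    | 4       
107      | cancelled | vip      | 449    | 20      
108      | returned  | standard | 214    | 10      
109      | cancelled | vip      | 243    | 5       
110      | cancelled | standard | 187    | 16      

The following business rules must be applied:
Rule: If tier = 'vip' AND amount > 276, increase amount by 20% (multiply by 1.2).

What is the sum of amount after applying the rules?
2918.2

Step 1: Find records where tier = 'vip' AND amount > 276
Step 2: 2 records match, summing to 771
Step 3: After multiplier: 771 × 1.2 = 925.2
Step 4: Unaffected records sum: 1993
Step 5: Final sum = 925.2 + 1993 = 2918.2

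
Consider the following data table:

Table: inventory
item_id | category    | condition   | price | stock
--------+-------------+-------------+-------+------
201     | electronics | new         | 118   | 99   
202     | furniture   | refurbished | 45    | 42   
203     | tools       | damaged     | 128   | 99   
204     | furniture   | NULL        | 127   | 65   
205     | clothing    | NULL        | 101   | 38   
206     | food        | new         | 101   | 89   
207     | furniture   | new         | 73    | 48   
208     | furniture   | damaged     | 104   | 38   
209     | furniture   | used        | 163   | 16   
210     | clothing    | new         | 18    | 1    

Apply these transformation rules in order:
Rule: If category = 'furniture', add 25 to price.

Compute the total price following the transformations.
1103

Step 1: Count records where category = 'furniture': 5
Step 2: Total bonus added: 5 × 25 = 125
Step 3: Original sum of price: 978
Step 4: Final sum = 978 + 125 = 1103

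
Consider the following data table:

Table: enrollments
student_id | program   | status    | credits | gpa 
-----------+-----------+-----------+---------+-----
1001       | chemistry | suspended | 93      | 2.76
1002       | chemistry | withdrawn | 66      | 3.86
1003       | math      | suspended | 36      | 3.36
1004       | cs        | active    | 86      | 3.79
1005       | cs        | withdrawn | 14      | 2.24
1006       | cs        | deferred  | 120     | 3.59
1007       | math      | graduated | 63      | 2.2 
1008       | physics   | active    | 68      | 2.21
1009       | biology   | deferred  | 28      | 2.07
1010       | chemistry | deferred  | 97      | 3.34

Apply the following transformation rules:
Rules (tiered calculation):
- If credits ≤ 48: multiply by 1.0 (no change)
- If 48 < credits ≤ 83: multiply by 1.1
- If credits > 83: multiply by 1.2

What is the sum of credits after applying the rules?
769.9

Step 1: Tier 1 (credits ≤ 48): 3 records, sum = 78 × 1.0 = 78.0
Step 2: Tier 2 (48 < credits ≤ 83): 3 records, sum = 197 × 1.1 = 216.7
Step 3: Tier 3 (credits > 83): 4 records, sum = 396 × 1.2 = 475.2
Step 4: Final sum = 78.0 + 216.7 + 475.2 = 769.9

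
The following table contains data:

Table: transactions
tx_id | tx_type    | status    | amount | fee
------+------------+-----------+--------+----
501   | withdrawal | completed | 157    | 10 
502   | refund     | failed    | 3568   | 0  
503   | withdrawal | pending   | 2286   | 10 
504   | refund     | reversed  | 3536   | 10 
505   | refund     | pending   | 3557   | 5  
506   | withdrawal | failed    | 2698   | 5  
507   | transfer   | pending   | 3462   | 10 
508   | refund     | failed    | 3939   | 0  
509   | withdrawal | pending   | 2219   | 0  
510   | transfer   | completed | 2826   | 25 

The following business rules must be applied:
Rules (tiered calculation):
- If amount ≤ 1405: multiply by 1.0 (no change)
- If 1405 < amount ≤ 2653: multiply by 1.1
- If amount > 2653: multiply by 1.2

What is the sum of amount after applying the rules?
33415.7

Step 1: Tier 1 (amount ≤ 1405): 1 records, sum = 157 × 1.0 = 157.0
Step 2: Tier 2 (1405 < amount ≤ 2653): 2 records, sum = 4505 × 1.1 = 4955.5
Step 3: Tier 3 (amount > 2653): 7 records, sum = 23586 × 1.2 = 28303.2
Step 4: Final sum = 157.0 + 4955.5 + 28303.2 = 33415.7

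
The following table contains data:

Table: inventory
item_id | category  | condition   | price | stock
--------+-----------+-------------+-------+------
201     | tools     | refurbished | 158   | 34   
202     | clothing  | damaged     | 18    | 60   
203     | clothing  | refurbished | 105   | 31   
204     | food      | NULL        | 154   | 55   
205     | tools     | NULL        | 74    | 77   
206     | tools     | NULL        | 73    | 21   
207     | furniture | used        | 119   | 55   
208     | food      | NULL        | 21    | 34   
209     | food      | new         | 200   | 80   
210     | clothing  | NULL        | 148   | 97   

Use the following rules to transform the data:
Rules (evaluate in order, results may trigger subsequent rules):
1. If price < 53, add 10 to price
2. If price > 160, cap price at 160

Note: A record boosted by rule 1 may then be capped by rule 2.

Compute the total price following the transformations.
1050

Step 1: Apply rule 1 to records with price < 53
  - 2 records get bonus of 10
  - Of these, 0 records then exceed 160 and get capped
Step 2: Apply rule 2 to records with price > 160
  - 1 records (original) are capped
Step 3: Calculate final sum = 1050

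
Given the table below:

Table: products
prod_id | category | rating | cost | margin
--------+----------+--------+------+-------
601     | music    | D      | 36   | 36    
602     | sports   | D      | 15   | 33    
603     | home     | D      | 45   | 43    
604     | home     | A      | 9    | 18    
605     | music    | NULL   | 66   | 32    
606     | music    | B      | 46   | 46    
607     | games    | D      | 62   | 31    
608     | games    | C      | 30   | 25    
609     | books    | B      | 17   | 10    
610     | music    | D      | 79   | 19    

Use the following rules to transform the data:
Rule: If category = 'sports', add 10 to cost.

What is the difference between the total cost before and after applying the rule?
10

Step 1: Original sum of cost = 405
Step 2: 1 records have category = 'sports'
Step 3: Each affected record changes by 10
Step 4: Total change = 1 × 10 = 10
Step 5: New sum = 405 + 10 = 415
Step 6: Difference = |415 - 405| = 10
        (Sum increased by 10)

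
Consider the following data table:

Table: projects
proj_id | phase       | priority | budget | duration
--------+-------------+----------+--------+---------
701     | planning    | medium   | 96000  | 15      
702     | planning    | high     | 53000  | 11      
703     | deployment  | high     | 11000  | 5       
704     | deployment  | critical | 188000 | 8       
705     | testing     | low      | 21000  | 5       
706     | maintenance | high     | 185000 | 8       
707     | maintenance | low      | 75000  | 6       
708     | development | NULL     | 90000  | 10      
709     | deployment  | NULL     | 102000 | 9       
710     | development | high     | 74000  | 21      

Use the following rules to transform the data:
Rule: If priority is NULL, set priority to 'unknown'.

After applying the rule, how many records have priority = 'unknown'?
2

Step 1: Count records where priority IS NULL
Step 2: Found 2 records with NULL priority
Step 3: These records will have priority set to 'unknown'
Step 4: Records already having priority = 'unknown': 0
Step 5: Answer: 2 + 0 = 2 records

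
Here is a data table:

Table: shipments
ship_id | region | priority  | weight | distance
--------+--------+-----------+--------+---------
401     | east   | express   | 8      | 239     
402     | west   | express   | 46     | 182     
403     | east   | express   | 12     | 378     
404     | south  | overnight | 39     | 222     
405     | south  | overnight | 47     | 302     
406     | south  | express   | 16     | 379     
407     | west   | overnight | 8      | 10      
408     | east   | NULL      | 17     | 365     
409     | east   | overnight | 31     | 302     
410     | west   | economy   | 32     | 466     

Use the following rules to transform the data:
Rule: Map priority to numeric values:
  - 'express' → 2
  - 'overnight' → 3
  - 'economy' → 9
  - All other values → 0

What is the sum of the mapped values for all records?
29

Step 1: Apply mapping to each record
Step 2: Count by status:
  'express': 4 records × 2 = 8
  'overnight': 4 records × 3 = 12
  'economy': 1 records × 9 = 9
Step 3: Sum all mapped values = 29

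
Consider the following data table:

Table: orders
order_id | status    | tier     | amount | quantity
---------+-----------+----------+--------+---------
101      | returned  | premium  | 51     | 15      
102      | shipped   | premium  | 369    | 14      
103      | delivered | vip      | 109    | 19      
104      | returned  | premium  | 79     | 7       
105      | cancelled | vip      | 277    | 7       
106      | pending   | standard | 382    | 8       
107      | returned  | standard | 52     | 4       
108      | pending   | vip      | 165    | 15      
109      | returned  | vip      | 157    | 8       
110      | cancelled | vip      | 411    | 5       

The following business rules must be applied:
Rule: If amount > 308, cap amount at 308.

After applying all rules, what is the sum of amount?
1814

Step 1: 3 records have amount > 308
Step 2: These records originally summed to 1162
Step 3: After capping: 3 × 308 = 924
Step 4: Unaffected records sum: 890
Step 5: Final sum = 924 + 890 = 1814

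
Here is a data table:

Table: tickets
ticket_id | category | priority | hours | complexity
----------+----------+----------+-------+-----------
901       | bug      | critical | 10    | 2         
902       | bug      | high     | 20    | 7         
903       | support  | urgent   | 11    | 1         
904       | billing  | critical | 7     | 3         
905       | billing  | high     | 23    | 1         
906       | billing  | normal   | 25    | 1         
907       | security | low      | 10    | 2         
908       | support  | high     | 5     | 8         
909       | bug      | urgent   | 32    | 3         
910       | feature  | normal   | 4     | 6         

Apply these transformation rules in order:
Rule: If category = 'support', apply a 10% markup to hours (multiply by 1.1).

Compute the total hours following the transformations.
148.6

Step 1: Records with category = 'support' have total hours = 16
Step 2: Apply multiplier: 16 × 1.1 = 17.6
Step 3: Other records total: 131
Step 4: Final sum = 17.6 + 131 = 148.6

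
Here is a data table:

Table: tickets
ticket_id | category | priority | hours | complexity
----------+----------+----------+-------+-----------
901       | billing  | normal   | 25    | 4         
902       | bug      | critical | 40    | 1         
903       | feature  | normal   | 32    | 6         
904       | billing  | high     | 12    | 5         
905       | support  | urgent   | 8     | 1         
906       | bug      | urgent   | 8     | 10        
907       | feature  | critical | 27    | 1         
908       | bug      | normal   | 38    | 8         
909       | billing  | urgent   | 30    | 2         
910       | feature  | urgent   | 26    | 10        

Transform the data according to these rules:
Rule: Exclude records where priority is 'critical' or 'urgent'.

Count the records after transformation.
4

Step 1: Count records to exclude
  - 2 (critical) + 4 (urgent) = 6 records
Step 2: Total records: 10
Step 3: Remaining = 10 - 6 = 4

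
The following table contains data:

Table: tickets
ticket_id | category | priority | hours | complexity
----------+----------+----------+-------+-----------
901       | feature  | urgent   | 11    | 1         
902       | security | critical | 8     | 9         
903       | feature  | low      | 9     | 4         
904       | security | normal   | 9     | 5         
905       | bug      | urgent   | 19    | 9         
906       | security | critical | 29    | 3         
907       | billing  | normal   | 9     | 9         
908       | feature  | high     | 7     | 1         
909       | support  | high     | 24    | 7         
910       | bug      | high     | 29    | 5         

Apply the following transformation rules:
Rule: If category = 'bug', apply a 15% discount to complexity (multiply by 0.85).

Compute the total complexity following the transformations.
50.9

Step 1: Records with category = 'bug' have total complexity = 14
Step 2: Apply multiplier: 14 × 0.85 = 11.9
Step 3: Other records total: 39
Step 4: Final sum = 11.9 + 39 = 50.9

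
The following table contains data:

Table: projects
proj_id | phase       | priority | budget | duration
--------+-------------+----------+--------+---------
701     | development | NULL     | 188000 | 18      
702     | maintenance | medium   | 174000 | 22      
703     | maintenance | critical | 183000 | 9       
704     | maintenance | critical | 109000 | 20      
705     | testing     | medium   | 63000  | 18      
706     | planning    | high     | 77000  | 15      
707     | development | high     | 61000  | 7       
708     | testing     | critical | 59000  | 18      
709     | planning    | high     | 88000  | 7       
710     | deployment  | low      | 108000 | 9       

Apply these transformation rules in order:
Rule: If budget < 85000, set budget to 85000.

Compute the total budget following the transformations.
1190000

Step 1: 4 records have budget < 85000
Step 2: These records originally summed to 260000
Step 3: After setting to minimum: 4 × 85000 = 340000
Step 4: Unaffected records sum: 850000
Step 5: Final sum = 340000 + 850000 = 1190000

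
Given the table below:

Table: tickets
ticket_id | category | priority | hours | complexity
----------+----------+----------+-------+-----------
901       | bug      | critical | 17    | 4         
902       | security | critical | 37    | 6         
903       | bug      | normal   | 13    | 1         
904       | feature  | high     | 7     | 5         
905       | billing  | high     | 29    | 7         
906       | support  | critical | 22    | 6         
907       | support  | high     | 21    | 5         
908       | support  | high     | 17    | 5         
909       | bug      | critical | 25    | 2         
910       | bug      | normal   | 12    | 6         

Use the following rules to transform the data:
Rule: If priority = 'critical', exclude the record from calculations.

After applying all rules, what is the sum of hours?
99

Step 1: Identify records where priority = 'critical'
Step 2: The excluded records sum to 101
Step 3: Original total hours = 200
Step 4: Remaining total = 200 - 101 = 99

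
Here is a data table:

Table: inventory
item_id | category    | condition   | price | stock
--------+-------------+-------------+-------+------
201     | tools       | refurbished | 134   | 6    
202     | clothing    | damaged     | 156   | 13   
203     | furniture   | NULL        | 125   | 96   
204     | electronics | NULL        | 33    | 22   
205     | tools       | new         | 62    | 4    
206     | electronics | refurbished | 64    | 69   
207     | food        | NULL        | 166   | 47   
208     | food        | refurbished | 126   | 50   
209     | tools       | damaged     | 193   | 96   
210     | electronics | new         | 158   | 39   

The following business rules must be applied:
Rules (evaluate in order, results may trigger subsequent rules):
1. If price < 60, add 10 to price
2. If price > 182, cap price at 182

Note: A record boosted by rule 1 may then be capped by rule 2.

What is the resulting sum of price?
1216

Step 1: Apply rule 1 to records with price < 60
  - 1 records get bonus of 10
  - Of these, 0 records then exceed 182 and get capped
Step 2: Apply rule 2 to records with price > 182
  - 1 records (original) are capped
Step 3: Calculate final sum = 1216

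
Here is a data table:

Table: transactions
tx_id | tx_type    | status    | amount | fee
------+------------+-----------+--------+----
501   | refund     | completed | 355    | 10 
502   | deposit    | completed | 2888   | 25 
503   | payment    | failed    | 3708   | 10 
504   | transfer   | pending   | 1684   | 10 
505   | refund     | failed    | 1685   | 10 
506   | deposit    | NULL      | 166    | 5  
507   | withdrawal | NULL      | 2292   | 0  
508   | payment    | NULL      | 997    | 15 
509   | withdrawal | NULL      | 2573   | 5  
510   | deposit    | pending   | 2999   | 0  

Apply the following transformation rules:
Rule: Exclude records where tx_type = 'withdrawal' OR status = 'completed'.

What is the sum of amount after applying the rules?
11239

Step 1: Find records where tx_type = 'withdrawal' OR status = 'completed'
Step 2: 4 records match, summing to 8108
Step 3: Original sum: 19347
Step 4: Remaining sum = 19347 - 8108 = 11239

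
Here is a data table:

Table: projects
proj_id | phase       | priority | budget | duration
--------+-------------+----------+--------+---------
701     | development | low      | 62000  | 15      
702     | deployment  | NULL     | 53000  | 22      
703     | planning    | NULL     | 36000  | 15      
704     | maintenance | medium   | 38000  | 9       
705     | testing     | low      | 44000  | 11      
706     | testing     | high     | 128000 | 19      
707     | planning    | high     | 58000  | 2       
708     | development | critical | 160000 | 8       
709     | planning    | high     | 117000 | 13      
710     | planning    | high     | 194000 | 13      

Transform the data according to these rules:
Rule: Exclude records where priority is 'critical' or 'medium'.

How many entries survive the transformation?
8

Step 1: Count records to exclude
  - 1 (critical) + 1 (medium) = 2 records
Step 2: Total records: 10
Step 3: Remaining = 10 - 2 = 8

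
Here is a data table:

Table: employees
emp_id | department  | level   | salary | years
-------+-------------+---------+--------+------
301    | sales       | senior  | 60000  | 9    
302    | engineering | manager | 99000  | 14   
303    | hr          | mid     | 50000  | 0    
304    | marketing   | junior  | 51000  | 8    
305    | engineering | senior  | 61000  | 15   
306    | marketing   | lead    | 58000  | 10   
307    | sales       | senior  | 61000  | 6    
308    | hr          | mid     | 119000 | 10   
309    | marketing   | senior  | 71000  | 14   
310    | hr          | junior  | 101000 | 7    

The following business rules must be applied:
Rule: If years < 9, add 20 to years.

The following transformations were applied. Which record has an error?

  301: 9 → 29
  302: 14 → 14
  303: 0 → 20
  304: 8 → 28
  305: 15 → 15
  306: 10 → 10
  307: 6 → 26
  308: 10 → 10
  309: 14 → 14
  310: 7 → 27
Record 301 has an error. The correct transformed value should be 9, not 29.

Step 1: Check each record against the rule
Step 2: Record 301 has years = 9
Step 3: Since 9 >= 9, the bonus should not have been applied
Step 4: Correct value = 9, but claimed value = 29
Conclusion: Record 301 has the error.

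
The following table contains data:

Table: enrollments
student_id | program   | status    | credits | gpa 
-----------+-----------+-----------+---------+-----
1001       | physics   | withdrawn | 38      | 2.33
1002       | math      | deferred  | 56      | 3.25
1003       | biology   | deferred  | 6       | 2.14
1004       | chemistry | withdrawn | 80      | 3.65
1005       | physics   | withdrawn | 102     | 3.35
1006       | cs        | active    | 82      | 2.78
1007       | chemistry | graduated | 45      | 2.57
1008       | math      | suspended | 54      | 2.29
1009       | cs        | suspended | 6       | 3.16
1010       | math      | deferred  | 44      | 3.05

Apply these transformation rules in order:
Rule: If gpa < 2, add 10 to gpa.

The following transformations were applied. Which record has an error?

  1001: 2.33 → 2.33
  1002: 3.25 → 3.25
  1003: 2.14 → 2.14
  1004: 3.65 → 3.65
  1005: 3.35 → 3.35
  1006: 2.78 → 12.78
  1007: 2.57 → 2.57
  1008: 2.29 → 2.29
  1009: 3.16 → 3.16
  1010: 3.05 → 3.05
Record 1006 has an error. The correct transformed value should be 2.78, not 12.78.

Step 1: Check each record against the rule
Step 2: Record 1006 has gpa = 2.78
Step 3: Since 2.78 >= 2, the bonus should not have been applied
Step 4: Correct value = 2.78, but claimed value = 12.78
Conclusion: Record 1006 has the error.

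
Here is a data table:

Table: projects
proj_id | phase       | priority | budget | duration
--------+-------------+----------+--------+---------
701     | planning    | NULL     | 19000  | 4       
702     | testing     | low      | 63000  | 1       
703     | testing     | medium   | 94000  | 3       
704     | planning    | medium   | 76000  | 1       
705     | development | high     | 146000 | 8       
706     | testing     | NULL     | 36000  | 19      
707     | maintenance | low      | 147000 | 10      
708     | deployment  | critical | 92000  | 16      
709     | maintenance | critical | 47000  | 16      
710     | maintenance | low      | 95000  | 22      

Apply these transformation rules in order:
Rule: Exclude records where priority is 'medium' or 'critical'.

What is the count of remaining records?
6

Step 1: Count records to exclude
  - 2 (medium) + 2 (critical) = 4 records
Step 2: Total records: 10
Step 3: Remaining = 10 - 4 = 6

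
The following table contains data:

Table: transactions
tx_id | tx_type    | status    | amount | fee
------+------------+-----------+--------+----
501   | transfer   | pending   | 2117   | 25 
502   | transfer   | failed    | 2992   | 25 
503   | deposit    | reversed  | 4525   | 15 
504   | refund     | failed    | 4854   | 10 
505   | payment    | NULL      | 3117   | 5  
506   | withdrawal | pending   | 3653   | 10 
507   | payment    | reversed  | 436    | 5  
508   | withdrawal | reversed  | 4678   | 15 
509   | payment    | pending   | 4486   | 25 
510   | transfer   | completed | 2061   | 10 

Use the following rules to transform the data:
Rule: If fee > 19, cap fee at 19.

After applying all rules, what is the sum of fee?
127

Step 1: 3 records have fee > 19
Step 2: These records originally summed to 75
Step 3: After capping: 3 × 19 = 57
Step 4: Unaffected records sum: 70
Step 5: Final sum = 57 + 70 = 127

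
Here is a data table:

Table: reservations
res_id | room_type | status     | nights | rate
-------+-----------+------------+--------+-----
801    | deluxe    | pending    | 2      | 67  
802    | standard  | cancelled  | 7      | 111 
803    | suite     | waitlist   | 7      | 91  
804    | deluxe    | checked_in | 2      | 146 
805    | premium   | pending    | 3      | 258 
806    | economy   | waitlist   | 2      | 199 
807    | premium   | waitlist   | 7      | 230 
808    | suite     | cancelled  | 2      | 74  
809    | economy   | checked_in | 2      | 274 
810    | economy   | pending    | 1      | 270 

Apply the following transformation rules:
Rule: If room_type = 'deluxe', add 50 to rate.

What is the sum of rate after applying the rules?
1820

Step 1: Count records where room_type = 'deluxe': 2
Step 2: Total bonus added: 2 × 50 = 100
Step 3: Original sum of rate: 1720
Step 4: Final sum = 1720 + 100 = 1820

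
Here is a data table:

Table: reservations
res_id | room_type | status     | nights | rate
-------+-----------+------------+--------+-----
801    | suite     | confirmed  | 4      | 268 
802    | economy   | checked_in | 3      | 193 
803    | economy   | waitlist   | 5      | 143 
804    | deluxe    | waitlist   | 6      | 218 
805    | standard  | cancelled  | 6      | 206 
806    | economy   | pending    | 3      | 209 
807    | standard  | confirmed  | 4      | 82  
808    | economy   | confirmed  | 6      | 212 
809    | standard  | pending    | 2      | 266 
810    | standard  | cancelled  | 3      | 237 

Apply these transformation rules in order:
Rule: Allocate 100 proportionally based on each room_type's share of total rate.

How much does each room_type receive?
deluxe: 10.72, economy: 37.22, standard: 38.89, suite: 13.18

Step 1: Calculate total rate = 2034
Step 2: Calculate each room_type's proportion:
  deluxe: 218/2034 = 10.72% → 10.72
  economy: 757/2034 = 37.22% → 37.22
  standard: 791/2034 = 38.89% → 38.89
  suite: 268/2034 = 13.18% → 13.18
Step 3: Verify: sum of allocations ≈ 100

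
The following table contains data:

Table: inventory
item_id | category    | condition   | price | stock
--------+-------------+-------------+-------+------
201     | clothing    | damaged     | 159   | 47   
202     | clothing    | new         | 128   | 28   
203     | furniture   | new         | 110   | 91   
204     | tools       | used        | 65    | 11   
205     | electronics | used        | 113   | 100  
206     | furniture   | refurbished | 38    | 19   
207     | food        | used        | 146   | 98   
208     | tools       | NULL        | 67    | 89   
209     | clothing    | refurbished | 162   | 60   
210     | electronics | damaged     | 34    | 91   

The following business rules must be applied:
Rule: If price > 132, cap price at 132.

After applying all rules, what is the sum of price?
951

Step 1: 3 records have price > 132
Step 2: These records originally summed to 467
Step 3: After capping: 3 × 132 = 396
Step 4: Unaffected records sum: 555
Step 5: Final sum = 396 + 555 = 951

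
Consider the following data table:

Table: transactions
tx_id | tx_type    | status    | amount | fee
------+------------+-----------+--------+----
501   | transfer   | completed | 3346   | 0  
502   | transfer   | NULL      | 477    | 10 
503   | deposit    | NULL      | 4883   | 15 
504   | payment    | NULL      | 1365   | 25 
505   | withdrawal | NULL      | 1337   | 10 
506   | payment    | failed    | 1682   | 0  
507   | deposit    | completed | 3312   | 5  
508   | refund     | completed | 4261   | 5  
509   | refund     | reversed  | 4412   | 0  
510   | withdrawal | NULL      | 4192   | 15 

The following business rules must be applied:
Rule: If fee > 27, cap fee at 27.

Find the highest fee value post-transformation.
25

Step 1: Original maximum fee = 25
Step 2: Check cap of 27 against maximum
Step 3: No records exceed the cap (max 25 <= cap 27), so no capping applies
Step 4: Maximum after transformation = 25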